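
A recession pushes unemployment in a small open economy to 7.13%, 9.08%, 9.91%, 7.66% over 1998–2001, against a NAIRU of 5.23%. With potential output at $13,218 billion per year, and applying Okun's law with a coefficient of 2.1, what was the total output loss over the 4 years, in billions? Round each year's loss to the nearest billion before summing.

$3,570 billion

Year 1998: gap = -2.1 × (7.13 - 5.23) = -3.99%, loss ≈ 13218 × 3.99/100 ≈ 527.
Year 1999: gap = -2.1 × (9.08 - 5.23) = -8.085%, loss ≈ 13218 × 8.085/100 ≈ 1069.
Year 2000: gap = -2.1 × (9.91 - 5.23) = -9.828%, loss ≈ 13218 × 9.828/100 ≈ 1299.
Year 2001: gap = -2.1 × (7.66 - 5.23) = -5.103%, loss ≈ 13218 × 5.103/100 ≈ 675.
Total lost output = 527 + 1069 + 1299 + 675 = 3570 billion.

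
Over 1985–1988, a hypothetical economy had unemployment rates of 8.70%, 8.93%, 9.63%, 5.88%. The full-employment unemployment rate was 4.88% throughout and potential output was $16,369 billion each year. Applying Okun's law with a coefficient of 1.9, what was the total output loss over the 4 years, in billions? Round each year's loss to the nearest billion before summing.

$4,236 billion

Year 1985: gap = -1.9 × (8.7 - 4.88) = -7.258%, loss ≈ 16369 × 7.258/100 ≈ 1188.
Year 1986: gap = -1.9 × (8.93 - 4.88) = -7.695%, loss ≈ 16369 × 7.695/100 ≈ 1260.
Year 1987: gap = -1.9 × (9.63 - 4.88) = -9.025%, loss ≈ 16369 × 9.025/100 ≈ 1477.
Year 1988: gap = -1.9 × (5.88 - 4.88) = -1.9%, loss ≈ 16369 × 1.9/100 ≈ 311.
Total lost output = 1188 + 1260 + 1477 + 311 = 4236 billion.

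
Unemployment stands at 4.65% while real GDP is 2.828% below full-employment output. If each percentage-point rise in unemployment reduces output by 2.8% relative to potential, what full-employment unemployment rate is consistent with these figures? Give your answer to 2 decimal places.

3.64%

From Okun's law, u - u* = -(output gap)/β = -(-2.828)/2.8 = 1.01 points.
So u* = 4.65 - 1.01 = 3.64%.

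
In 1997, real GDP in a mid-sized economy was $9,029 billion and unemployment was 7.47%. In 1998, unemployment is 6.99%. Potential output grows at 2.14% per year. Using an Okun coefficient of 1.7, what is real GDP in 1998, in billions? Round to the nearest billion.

Δu = 6.99 - 7.47 = -0.48 points.
Okun's law (growth form): g_Y = g_Y* - β × Δu = 2.14 - 1.7 × (-0.48) = 2.14 + 0.816 = 2.956%.
Real GDP in the next year = 9029 × (1 + 2.956/100) = 9029 × 1.02956 ≈ 9296 billion.

$9,296 billion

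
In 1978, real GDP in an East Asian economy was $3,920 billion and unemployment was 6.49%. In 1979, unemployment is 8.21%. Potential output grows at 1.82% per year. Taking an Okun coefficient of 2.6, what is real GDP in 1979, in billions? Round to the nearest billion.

Δu = 8.21 - 6.49 = 1.72 points.
Okun's law (growth form): g_Y = g_Y* - β × Δu = 1.82 - 2.6 × (1.72) = 1.82 - 4.472 = -2.652%.
Real GDP in the next year = 3920 × (1 - 2.652/100) = 3920 × 0.97348 ≈ 3816 billion.

$3,816 billion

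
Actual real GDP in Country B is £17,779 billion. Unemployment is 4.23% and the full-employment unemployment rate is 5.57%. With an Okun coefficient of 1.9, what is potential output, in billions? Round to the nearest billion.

Unemployment gap = 4.23 - 5.57 = -1.34 points, so output gap = -1.9 × (-1.34) = 2.546%.
Since Y = Y* × (1 + gap/100), Y* = 17779/1.02546 ≈ 17338 billion.

£17,338 billion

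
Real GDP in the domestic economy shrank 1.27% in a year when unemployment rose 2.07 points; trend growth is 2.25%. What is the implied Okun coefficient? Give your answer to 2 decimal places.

β ≈ 1.70

Growth form: g_Y = g_Y* - β × Δu, so β = (g_Y* - g_Y)/Δu.
β = (2.25 + 1.27)/2.07 = 3.52/2.07 = 1.70.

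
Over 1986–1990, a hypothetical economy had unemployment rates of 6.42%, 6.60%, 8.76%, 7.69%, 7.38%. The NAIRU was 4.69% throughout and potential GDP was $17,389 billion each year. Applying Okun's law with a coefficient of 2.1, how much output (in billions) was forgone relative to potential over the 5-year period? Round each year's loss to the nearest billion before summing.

Year 1986: gap = -2.1 × (6.42 - 4.69) = -3.633%, loss ≈ 17389 × 3.633/100 ≈ 632.
Year 1987: gap = -2.1 × (6.6 - 4.69) = -4.011%, loss ≈ 17389 × 4.011/100 ≈ 697.
Year 1988: gap = -2.1 × (8.76 - 4.69) = -8.547%, loss ≈ 17389 × 8.547/100 ≈ 1486.
Year 1989: gap = -2.1 × (7.69 - 4.69) = -6.3%, loss ≈ 17389 × 6.3/100 ≈ 1096.
Year 1990: gap = -2.1 × (7.38 - 4.69) = -5.649%, loss ≈ 17389 × 5.649/100 ≈ 982.
Total lost output = 632 + 697 + 1486 + 1096 + 982 = 4893 billion.

$4,893 billion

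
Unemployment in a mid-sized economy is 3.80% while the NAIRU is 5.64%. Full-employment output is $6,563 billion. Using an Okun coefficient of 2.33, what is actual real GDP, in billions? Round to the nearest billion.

$6,844 billion

Unemployment gap = 3.8 - 5.64 = -1.84 points, so the output gap is -2.33 × (-1.84) = 4.2872%.
Actual GDP = 6563 × (1 + 4.2872/100) = 6563 × 1.042872 ≈ 6844 billion.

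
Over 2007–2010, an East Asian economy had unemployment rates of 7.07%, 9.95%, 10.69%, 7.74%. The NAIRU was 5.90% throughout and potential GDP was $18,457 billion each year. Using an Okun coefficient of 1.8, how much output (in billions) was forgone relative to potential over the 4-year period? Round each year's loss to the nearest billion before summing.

$3,937 billion

Year 2007: gap = -1.8 × (7.07 - 5.9) = -2.106%, loss ≈ 18457 × 2.106/100 ≈ 389.
Year 2008: gap = -1.8 × (9.95 - 5.9) = -7.29%, loss ≈ 18457 × 7.29/100 ≈ 1346.
Year 2009: gap = -1.8 × (10.69 - 5.9) = -8.622%, loss ≈ 18457 × 8.622/100 ≈ 1591.
Year 2010: gap = -1.8 × (7.74 - 5.9) = -3.312%, loss ≈ 18457 × 3.312/100 ≈ 611.
Total lost output = 389 + 1346 + 1591 + 611 = 3937 billion.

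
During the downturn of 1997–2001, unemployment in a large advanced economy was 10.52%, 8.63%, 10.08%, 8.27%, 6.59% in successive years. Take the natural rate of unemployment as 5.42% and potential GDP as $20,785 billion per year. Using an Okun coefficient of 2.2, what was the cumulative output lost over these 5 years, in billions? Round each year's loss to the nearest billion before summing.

$7,769 billion

Year 1997: gap = -2.2 × (10.52 - 5.42) = -11.22%, loss ≈ 20785 × 11.22/100 ≈ 2332.
Year 1998: gap = -2.2 × (8.63 - 5.42) = -7.062%, loss ≈ 20785 × 7.062/100 ≈ 1468.
Year 1999: gap = -2.2 × (10.08 - 5.42) = -10.252%, loss ≈ 20785 × 10.252/100 ≈ 2131.
Year 2000: gap = -2.2 × (8.27 - 5.42) = -6.27%, loss ≈ 20785 × 6.27/100 ≈ 1303.
Year 2001: gap = -2.2 × (6.59 - 5.42) = -2.574%, loss ≈ 20785 × 2.574/100 ≈ 535.
Total lost output = 2332 + 1468 + 2131 + 1303 + 535 = 7769 billion.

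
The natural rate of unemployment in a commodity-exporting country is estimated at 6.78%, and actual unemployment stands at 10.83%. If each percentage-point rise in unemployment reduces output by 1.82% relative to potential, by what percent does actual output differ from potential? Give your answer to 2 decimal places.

-7.37%

The unemployment gap is 10.83 - 6.78 = 4.05 percentage points.
Okun's law gives an output gap of -1.82 × 4.05 = -7.371%, i.e. 7.37% below potential.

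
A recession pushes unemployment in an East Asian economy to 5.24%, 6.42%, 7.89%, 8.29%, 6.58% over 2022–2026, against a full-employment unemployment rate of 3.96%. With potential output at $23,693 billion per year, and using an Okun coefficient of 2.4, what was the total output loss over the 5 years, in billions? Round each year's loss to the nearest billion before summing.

$8,314 billion

Year 2022: gap = -2.4 × (5.24 - 3.96) = -3.072%, loss ≈ 23693 × 3.072/100 ≈ 728.
Year 2023: gap = -2.4 × (6.42 - 3.96) = -5.904%, loss ≈ 23693 × 5.904/100 ≈ 1399.
Year 2024: gap = -2.4 × (7.89 - 3.96) = -9.432%, loss ≈ 23693 × 9.432/100 ≈ 2235.
Year 2025: gap = -2.4 × (8.29 - 3.96) = -10.392%, loss ≈ 23693 × 10.392/100 ≈ 2462.
Year 2026: gap = -2.4 × (6.58 - 3.96) = -6.288%, loss ≈ 23693 × 6.288/100 ≈ 1490.
Total lost output = 728 + 1399 + 2235 + 2462 + 1490 = 8314 billion.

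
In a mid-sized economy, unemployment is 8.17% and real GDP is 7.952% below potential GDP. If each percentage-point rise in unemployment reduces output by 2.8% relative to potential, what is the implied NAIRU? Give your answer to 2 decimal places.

From Okun's law, u - u* = -(output gap)/β = -(-7.952)/2.8 = 2.84 points.
So u* = 8.17 - 2.84 = 5.33%.

5.33%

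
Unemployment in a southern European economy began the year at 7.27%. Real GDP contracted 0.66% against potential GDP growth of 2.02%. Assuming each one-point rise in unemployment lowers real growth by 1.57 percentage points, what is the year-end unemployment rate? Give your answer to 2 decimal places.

Growth-rate Okun's law: g_Y = g_Y* - β × Δu, so Δu = (g_Y* - g_Y)/β.
Δu = (2.02 + 0.66)/1.57 = 2.68/1.57 = 1.71 percentage points.
Year-end unemployment = 7.27 + 1.71 = 8.98%.

8.98%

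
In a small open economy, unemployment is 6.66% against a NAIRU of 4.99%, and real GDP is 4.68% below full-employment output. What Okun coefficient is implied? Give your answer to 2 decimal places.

Okun's law: output gap = -β × (u - u*).
-4.68 = -β × (6.66 - 4.99) = -β × 1.67, so β = 4.68/1.67 = 2.80.

β ≈ 2.80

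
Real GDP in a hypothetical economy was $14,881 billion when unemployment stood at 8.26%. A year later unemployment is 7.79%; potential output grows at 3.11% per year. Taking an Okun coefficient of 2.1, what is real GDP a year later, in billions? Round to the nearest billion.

$15,491 billion

Δu = 7.79 - 8.26 = -0.47 points.
Okun's law (growth form): g_Y = g_Y* - β × Δu = 3.11 - 2.1 × (-0.47) = 3.11 + 0.987 = 4.097%.
Real GDP in the next year = 14881 × (1 + 4.097/100) = 14881 × 1.04097 ≈ 15491 billion.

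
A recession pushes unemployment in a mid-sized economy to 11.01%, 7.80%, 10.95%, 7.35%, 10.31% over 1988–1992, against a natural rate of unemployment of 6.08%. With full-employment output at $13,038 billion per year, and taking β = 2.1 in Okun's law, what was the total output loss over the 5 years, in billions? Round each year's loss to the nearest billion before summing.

$4,660 billion

Year 1988: gap = -2.1 × (11.01 - 6.08) = -10.353%, loss ≈ 13038 × 10.353/100 ≈ 1350.
Year 1989: gap = -2.1 × (7.8 - 6.08) = -3.612%, loss ≈ 13038 × 3.612/100 ≈ 471.
Year 1990: gap = -2.1 × (10.95 - 6.08) = -10.227%, loss ≈ 13038 × 10.227/100 ≈ 1333.
Year 1991: gap = -2.1 × (7.35 - 6.08) = -2.667%, loss ≈ 13038 × 2.667/100 ≈ 348.
Year 1992: gap = -2.1 × (10.31 - 6.08) = -8.883%, loss ≈ 13038 × 8.883/100 ≈ 1158.
Total lost output = 1350 + 471 + 1333 + 348 + 1158 = 4660 billion.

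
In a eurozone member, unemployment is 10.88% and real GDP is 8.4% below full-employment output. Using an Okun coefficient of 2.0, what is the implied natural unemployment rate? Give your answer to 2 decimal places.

From Okun's law, u - u* = -(output gap)/β = -(-8.4)/2.0 = 4.2 points.
So u* = 10.88 - 4.2 = 6.68%.

6.68%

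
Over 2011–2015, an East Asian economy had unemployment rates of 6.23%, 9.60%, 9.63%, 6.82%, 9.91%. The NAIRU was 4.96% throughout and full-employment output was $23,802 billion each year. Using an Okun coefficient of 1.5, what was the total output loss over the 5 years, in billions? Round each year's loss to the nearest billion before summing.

Year 2011: gap = -1.5 × (6.23 - 4.96) = -1.905%, loss ≈ 23802 × 1.905/100 ≈ 453.
Year 2012: gap = -1.5 × (9.6 - 4.96) = -6.96%, loss ≈ 23802 × 6.96/100 ≈ 1657.
Year 2013: gap = -1.5 × (9.63 - 4.96) = -7.005%, loss ≈ 23802 × 7.005/100 ≈ 1667.
Year 2014: gap = -1.5 × (6.82 - 4.96) = -2.79%, loss ≈ 23802 × 2.79/100 ≈ 664.
Year 2015: gap = -1.5 × (9.91 - 4.96) = -7.425%, loss ≈ 23802 × 7.425/100 ≈ 1767.
Total lost output = 453 + 1657 + 1667 + 664 + 1767 = 6208 billion.

$6,208 billion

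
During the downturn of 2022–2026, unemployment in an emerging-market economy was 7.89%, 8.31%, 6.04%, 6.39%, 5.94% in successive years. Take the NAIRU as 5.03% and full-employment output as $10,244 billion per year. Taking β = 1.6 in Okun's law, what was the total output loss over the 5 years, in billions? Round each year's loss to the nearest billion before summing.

Year 2022: gap = -1.6 × (7.89 - 5.03) = -4.576%, loss ≈ 10244 × 4.576/100 ≈ 469.
Year 2023: gap = -1.6 × (8.31 - 5.03) = -5.248%, loss ≈ 10244 × 5.248/100 ≈ 538.
Year 2024: gap = -1.6 × (6.04 - 5.03) = -1.616%, loss ≈ 10244 × 1.616/100 ≈ 166.
Year 2025: gap = -1.6 × (6.39 - 5.03) = -2.176%, loss ≈ 10244 × 2.176/100 ≈ 223.
Year 2026: gap = -1.6 × (5.94 - 5.03) = -1.456%, loss ≈ 10244 × 1.456/100 ≈ 149.
Total lost output = 469 + 538 + 166 + 223 + 149 = 1545 billion.

$1,545 billion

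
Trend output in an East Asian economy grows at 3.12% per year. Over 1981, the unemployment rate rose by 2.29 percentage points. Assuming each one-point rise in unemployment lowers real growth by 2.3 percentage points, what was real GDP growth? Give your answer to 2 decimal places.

Growth-rate Okun's law: g_Y = g_Y* - β × Δu.
g_Y = 3.12 - 2.3 × (2.29) = 3.12 - 5.267 = -2.147%, i.e. -2.15% to 2 d.p.

-2.15%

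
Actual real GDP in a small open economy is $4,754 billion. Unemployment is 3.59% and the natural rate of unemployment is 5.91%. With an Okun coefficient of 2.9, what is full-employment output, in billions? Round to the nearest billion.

$4,454 billion

Unemployment gap = 3.59 - 5.91 = -2.32 points, so output gap = -2.9 × (-2.32) = 6.728%.
Since Y = Y* × (1 + gap/100), Y* = 4754/1.06728 ≈ 4454 billion.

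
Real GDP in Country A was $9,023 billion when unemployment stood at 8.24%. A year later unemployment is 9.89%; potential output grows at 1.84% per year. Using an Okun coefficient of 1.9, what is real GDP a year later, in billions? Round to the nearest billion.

$8,906 billion

Δu = 9.89 - 8.24 = 1.65 points.
Okun's law (growth form): g_Y = g_Y* - β × Δu = 1.84 - 1.9 × (1.65) = 1.84 - 3.135 = -1.295%.
Real GDP in the next year = 9023 × (1 - 1.295/100) = 9023 × 0.98705 ≈ 8906 billion.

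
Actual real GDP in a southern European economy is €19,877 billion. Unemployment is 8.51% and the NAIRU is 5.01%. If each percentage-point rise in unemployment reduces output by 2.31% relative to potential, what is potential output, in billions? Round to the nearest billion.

€21,625 billion

Unemployment gap = 8.51 - 5.01 = 3.5 points, so output gap = -2.31 × 3.5 = -8.085%.
Since Y = Y* × (1 + gap/100), Y* = 19877/0.91915 ≈ 21625 billion.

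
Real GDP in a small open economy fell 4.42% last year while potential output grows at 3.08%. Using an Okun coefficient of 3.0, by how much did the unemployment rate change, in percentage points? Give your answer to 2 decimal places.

Growth-rate Okun's law: g_Y = g_Y* - β × Δu, so Δu = (g_Y* - g_Y)/β.
Δu = (3.08 + 4.42)/3.0 = 7.5/3.0 = 2.50 percentage points.

2.50 percentage points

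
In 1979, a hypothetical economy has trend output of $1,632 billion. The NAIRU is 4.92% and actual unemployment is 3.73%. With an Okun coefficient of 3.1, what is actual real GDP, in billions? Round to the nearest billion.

$1,692 billion

Unemployment gap = 3.73 - 4.92 = -1.19 points, so the output gap is -3.1 × (-1.19) = 3.689%.
Actual GDP = 1632 × (1 + 3.689/100) = 1632 × 1.03689 ≈ 1692 billion.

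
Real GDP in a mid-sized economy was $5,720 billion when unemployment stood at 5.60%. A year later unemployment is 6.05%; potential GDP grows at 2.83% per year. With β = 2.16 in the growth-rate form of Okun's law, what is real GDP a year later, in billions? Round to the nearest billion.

$5,826 billion

Δu = 6.05 - 5.6 = 0.45 points.
Okun's law (growth form): g_Y = g_Y* - β × Δu = 2.83 - 2.16 × (0.45) = 2.83 - 0.972 = 1.858%.
Real GDP in the next year = 5720 × (1 + 1.858/100) = 5720 × 1.01858 ≈ 5826 billion.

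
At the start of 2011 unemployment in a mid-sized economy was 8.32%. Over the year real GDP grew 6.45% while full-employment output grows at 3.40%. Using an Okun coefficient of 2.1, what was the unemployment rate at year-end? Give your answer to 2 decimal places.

Growth-rate Okun's law: g_Y = g_Y* - β × Δu, so Δu = (g_Y* - g_Y)/β.
Δu = (3.4 - 6.45)/2.1 = -3.05/2.1 = -1.45 percentage points.
Year-end unemployment = 8.32 - 1.45 = 6.87%.

6.87%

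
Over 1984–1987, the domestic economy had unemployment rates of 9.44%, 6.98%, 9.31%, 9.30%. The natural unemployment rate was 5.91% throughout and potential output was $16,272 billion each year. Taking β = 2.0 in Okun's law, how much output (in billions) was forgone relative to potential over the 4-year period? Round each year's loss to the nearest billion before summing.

Year 1984: gap = -2.0 × (9.44 - 5.91) = -7.06%, loss ≈ 16272 × 7.06/100 ≈ 1149.
Year 1985: gap = -2.0 × (6.98 - 5.91) = -2.14%, loss ≈ 16272 × 2.14/100 ≈ 348.
Year 1986: gap = -2.0 × (9.31 - 5.91) = -6.8%, loss ≈ 16272 × 6.8/100 ≈ 1106.
Year 1987: gap = -2.0 × (9.3 - 5.91) = -6.78%, loss ≈ 16272 × 6.78/100 ≈ 1103.
Total lost output = 1149 + 348 + 1106 + 1103 = 3706 billion.

$3,706 billion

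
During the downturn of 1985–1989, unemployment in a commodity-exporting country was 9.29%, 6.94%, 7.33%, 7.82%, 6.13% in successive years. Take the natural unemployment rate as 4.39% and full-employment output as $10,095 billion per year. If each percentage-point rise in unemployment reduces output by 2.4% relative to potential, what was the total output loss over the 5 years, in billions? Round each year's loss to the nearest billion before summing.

Year 1985: gap = -2.4 × (9.29 - 4.39) = -11.76%, loss ≈ 10095 × 11.76/100 ≈ 1187.
Year 1986: gap = -2.4 × (6.94 - 4.39) = -6.12%, loss ≈ 10095 × 6.12/100 ≈ 618.
Year 1987: gap = -2.4 × (7.33 - 4.39) = -7.056%, loss ≈ 10095 × 7.056/100 ≈ 712.
Year 1988: gap = -2.4 × (7.82 - 4.39) = -8.232%, loss ≈ 10095 × 8.232/100 ≈ 831.
Year 1989: gap = -2.4 × (6.13 - 4.39) = -4.176%, loss ≈ 10095 × 4.176/100 ≈ 422.
Total lost output = 1187 + 618 + 712 + 831 + 422 = 3770 billion.

$3,770 billion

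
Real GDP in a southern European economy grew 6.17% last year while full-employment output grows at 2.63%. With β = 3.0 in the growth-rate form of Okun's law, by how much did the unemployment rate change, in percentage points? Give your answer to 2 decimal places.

Growth-rate Okun's law: g_Y = g_Y* - β × Δu, so Δu = (g_Y* - g_Y)/β.
Δu = (2.63 - 6.17)/3.0 = -3.54/3.0 = -1.18 percentage points.

-1.18 percentage points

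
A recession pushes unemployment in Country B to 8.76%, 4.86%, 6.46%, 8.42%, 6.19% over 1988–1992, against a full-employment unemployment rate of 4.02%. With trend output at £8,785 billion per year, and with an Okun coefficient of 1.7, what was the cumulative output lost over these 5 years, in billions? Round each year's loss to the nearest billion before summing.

Year 1988: gap = -1.7 × (8.76 - 4.02) = -8.058%, loss ≈ 8785 × 8.058/100 ≈ 708.
Year 1989: gap = -1.7 × (4.86 - 4.02) = -1.428%, loss ≈ 8785 × 1.428/100 ≈ 125.
Year 1990: gap = -1.7 × (6.46 - 4.02) = -4.148%, loss ≈ 8785 × 4.148/100 ≈ 364.
Year 1991: gap = -1.7 × (8.42 - 4.02) = -7.48%, loss ≈ 8785 × 7.48/100 ≈ 657.
Year 1992: gap = -1.7 × (6.19 - 4.02) = -3.689%, loss ≈ 8785 × 3.689/100 ≈ 324.
Total lost output = 708 + 125 + 364 + 657 + 324 = 2178 billion.

£2,178 billion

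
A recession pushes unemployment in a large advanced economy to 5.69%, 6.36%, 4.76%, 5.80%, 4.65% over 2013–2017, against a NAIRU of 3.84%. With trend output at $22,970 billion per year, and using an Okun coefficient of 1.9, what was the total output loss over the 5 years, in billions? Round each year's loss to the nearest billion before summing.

Year 2013: gap = -1.9 × (5.69 - 3.84) = -3.515%, loss ≈ 22970 × 3.515/100 ≈ 807.
Year 2014: gap = -1.9 × (6.36 - 3.84) = -4.788%, loss ≈ 22970 × 4.788/100 ≈ 1100.
Year 2015: gap = -1.9 × (4.76 - 3.84) = -1.748%, loss ≈ 22970 × 1.748/100 ≈ 402.
Year 2016: gap = -1.9 × (5.8 - 3.84) = -3.724%, loss ≈ 22970 × 3.724/100 ≈ 855.
Year 2017: gap = -1.9 × (4.65 - 3.84) = -1.539%, loss ≈ 22970 × 1.539/100 ≈ 354.
Total lost output = 807 + 1100 + 402 + 855 + 354 = 3518 billion.

$3,518 billion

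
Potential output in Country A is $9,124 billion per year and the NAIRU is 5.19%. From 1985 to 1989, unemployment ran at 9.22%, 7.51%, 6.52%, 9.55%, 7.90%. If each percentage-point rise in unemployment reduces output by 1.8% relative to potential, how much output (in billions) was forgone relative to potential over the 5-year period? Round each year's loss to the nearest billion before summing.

Year 1985: gap = -1.8 × (9.22 - 5.19) = -7.254%, loss ≈ 9124 × 7.254/100 ≈ 662.
Year 1986: gap = -1.8 × (7.51 - 5.19) = -4.176%, loss ≈ 9124 × 4.176/100 ≈ 381.
Year 1987: gap = -1.8 × (6.52 - 5.19) = -2.394%, loss ≈ 9124 × 2.394/100 ≈ 218.
Year 1988: gap = -1.8 × (9.55 - 5.19) = -7.848%, loss ≈ 9124 × 7.848/100 ≈ 716.
Year 1989: gap = -1.8 × (7.9 - 5.19) = -4.878%, loss ≈ 9124 × 4.878/100 ≈ 445.
Total lost output = 662 + 381 + 218 + 716 + 445 = 2422 billion.

$2,422 billion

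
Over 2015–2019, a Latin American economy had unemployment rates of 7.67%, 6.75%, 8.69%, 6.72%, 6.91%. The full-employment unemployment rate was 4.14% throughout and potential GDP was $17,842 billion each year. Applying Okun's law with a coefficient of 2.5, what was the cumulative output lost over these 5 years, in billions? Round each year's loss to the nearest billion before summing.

$7,156 billion

Year 2015: gap = -2.5 × (7.67 - 4.14) = -8.825%, loss ≈ 17842 × 8.825/100 ≈ 1575.
Year 2016: gap = -2.5 × (6.75 - 4.14) = -6.525%, loss ≈ 17842 × 6.525/100 ≈ 1164.
Year 2017: gap = -2.5 × (8.69 - 4.14) = -11.375%, loss ≈ 17842 × 11.375/100 ≈ 2030.
Year 2018: gap = -2.5 × (6.72 - 4.14) = -6.45%, loss ≈ 17842 × 6.45/100 ≈ 1151.
Year 2019: gap = -2.5 × (6.91 - 4.14) = -6.925%, loss ≈ 17842 × 6.925/100 ≈ 1236.
Total lost output = 1575 + 1164 + 2030 + 1151 + 1236 = 7156 billion.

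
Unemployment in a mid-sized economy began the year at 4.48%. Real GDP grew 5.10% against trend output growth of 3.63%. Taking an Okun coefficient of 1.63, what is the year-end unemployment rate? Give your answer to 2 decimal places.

Growth-rate Okun's law: g_Y = g_Y* - β × Δu, so Δu = (g_Y* - g_Y)/β.
Δu = (3.63 - 5.1)/1.63 = -1.47/1.63 = -0.90 percentage points.
Year-end unemployment = 4.48 - 0.9 = 3.58%.

3.58%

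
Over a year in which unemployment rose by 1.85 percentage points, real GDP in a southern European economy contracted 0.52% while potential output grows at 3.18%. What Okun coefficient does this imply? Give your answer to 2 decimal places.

β ≈ 2.00

Growth form: g_Y = g_Y* - β × Δu, so β = (g_Y* - g_Y)/Δu.
β = (3.18 + 0.52)/1.85 = 3.7/1.85 = 2.00.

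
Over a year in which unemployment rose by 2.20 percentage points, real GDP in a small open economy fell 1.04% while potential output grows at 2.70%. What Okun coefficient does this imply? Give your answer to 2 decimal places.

β ≈ 1.70

Growth form: g_Y = g_Y* - β × Δu, so β = (g_Y* - g_Y)/Δu.
β = (2.7 + 1.04)/2.20 = 3.74/2.20 = 1.70.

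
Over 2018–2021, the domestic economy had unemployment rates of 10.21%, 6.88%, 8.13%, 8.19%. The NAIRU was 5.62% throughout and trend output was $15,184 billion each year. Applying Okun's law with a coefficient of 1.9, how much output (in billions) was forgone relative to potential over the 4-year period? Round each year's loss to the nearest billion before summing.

Year 2018: gap = -1.9 × (10.21 - 5.62) = -8.721%, loss ≈ 15184 × 8.721/100 ≈ 1324.
Year 2019: gap = -1.9 × (6.88 - 5.62) = -2.394%, loss ≈ 15184 × 2.394/100 ≈ 364.
Year 2020: gap = -1.9 × (8.13 - 5.62) = -4.769%, loss ≈ 15184 × 4.769/100 ≈ 724.
Year 2021: gap = -1.9 × (8.19 - 5.62) = -4.883%, loss ≈ 15184 × 4.883/100 ≈ 741.
Total lost output = 1324 + 364 + 724 + 741 = 3153 billion.

$3,153 billion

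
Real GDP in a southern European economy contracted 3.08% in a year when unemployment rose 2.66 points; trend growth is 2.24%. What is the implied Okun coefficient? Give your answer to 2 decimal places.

β ≈ 2.00

Growth form: g_Y = g_Y* - β × Δu, so β = (g_Y* - g_Y)/Δu.
β = (2.24 + 3.08)/2.66 = 5.32/2.66 = 2.00.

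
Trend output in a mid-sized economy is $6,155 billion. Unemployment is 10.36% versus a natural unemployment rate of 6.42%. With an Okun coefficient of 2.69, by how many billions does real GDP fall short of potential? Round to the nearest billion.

Output gap = -2.69 × (10.36 - 6.42) = -2.69 × 3.94 = -10.5986%.
Actual GDP ≈ 6155 × 0.894014 ≈ 5503 billion, so the shortfall is 6155 - 5503 = 652 billion.

$652 billion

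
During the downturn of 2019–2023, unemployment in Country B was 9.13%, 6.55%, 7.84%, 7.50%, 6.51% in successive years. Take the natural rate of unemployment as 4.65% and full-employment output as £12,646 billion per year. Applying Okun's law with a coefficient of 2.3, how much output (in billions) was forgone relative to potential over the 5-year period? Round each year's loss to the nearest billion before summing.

Year 2019: gap = -2.3 × (9.13 - 4.65) = -10.304%, loss ≈ 12646 × 10.304/100 ≈ 1303.
Year 2020: gap = -2.3 × (6.55 - 4.65) = -4.37%, loss ≈ 12646 × 4.37/100 ≈ 553.
Year 2021: gap = -2.3 × (7.84 - 4.65) = -7.337%, loss ≈ 12646 × 7.337/100 ≈ 928.
Year 2022: gap = -2.3 × (7.5 - 4.65) = -6.555%, loss ≈ 12646 × 6.555/100 ≈ 829.
Year 2023: gap = -2.3 × (6.51 - 4.65) = -4.278%, loss ≈ 12646 × 4.278/100 ≈ 541.
Total lost output = 1303 + 553 + 928 + 829 + 541 = 4154 billion.

£4,154 billion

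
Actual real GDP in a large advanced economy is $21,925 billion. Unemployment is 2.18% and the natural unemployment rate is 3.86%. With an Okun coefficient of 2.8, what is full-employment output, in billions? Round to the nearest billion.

Unemployment gap = 2.18 - 3.86 = -1.68 points, so output gap = -2.8 × (-1.68) = 4.704%.
Since Y = Y* × (1 + gap/100), Y* = 21925/1.04704 ≈ 20940 billion.

$20,940 billion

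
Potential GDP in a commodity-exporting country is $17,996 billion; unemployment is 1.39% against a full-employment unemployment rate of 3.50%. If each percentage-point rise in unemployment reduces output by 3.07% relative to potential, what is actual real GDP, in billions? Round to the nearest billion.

$19,162 billion

Unemployment gap = 1.39 - 3.5 = -2.11 points, so the output gap is -3.07 × (-2.11) = 6.4777%.
Actual GDP = 17996 × (1 + 6.4777/100) = 17996 × 1.064777 ≈ 19162 billion.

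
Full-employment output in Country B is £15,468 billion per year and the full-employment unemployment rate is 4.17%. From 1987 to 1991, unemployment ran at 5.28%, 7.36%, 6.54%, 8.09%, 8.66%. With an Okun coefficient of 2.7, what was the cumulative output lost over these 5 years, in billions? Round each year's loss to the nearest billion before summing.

Year 1987: gap = -2.7 × (5.28 - 4.17) = -2.997%, loss ≈ 15468 × 2.997/100 ≈ 464.
Year 1988: gap = -2.7 × (7.36 - 4.17) = -8.613%, loss ≈ 15468 × 8.613/100 ≈ 1332.
Year 1989: gap = -2.7 × (6.54 - 4.17) = -6.399%, loss ≈ 15468 × 6.399/100 ≈ 990.
Year 1990: gap = -2.7 × (8.09 - 4.17) = -10.584%, loss ≈ 15468 × 10.584/100 ≈ 1637.
Year 1991: gap = -2.7 × (8.66 - 4.17) = -12.123%, loss ≈ 15468 × 12.123/100 ≈ 1875.
Total lost output = 464 + 1332 + 990 + 1637 + 1875 = 6298 billion.

£6,298 billion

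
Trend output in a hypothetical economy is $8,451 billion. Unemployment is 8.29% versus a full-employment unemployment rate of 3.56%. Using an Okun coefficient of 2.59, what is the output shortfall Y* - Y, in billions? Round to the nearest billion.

Output gap = -2.59 × (8.29 - 3.56) = -2.59 × 4.73 = -12.2507%.
Actual GDP ≈ 8451 × 0.877493 ≈ 7416 billion, so the shortfall is 8451 - 7416 = 1035 billion.

$1,035 billion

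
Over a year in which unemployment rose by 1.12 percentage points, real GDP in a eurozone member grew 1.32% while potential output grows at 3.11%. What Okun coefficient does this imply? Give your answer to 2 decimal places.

Growth form: g_Y = g_Y* - β × Δu, so β = (g_Y* - g_Y)/Δu.
β = (3.11 - 1.32)/1.12 = 1.79/1.12 = 1.60.

β ≈ 1.60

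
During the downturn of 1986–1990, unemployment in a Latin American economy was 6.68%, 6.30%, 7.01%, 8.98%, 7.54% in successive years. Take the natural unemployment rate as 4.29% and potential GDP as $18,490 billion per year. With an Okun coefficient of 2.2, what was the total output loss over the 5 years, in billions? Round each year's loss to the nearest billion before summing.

Year 1986: gap = -2.2 × (6.68 - 4.29) = -5.258%, loss ≈ 18490 × 5.258/100 ≈ 972.
Year 1987: gap = -2.2 × (6.3 - 4.29) = -4.422%, loss ≈ 18490 × 4.422/100 ≈ 818.
Year 1988: gap = -2.2 × (7.01 - 4.29) = -5.984%, loss ≈ 18490 × 5.984/100 ≈ 1106.
Year 1989: gap = -2.2 × (8.98 - 4.29) = -10.318%, loss ≈ 18490 × 10.318/100 ≈ 1908.
Year 1990: gap = -2.2 × (7.54 - 4.29) = -7.15%, loss ≈ 18490 × 7.15/100 ≈ 1322.
Total lost output = 972 + 818 + 1106 + 1908 + 1322 = 6126 billion.

$6,126 billion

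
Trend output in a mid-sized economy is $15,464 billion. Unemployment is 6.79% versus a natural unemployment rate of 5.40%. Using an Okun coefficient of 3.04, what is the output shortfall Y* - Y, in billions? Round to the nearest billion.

$653 billion

Output gap = -3.04 × (6.79 - 5.4) = -3.04 × 1.39 = -4.2256%.
Actual GDP ≈ 15464 × 0.957744 ≈ 14811 billion, so the shortfall is 15464 - 14811 = 653 billion.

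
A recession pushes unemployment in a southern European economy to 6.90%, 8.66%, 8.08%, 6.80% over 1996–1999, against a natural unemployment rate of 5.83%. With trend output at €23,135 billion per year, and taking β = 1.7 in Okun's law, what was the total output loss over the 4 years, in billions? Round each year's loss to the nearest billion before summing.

€2,800 billion

Year 1996: gap = -1.7 × (6.9 - 5.83) = -1.819%, loss ≈ 23135 × 1.819/100 ≈ 421.
Year 1997: gap = -1.7 × (8.66 - 5.83) = -4.811%, loss ≈ 23135 × 4.811/100 ≈ 1113.
Year 1998: gap = -1.7 × (8.08 - 5.83) = -3.825%, loss ≈ 23135 × 3.825/100 ≈ 885.
Year 1999: gap = -1.7 × (6.8 - 5.83) = -1.649%, loss ≈ 23135 × 1.649/100 ≈ 381.
Total lost output = 421 + 1113 + 885 + 381 = 2800 billion.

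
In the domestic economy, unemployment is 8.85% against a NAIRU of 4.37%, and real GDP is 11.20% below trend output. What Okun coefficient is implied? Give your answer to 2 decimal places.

β ≈ 2.50

Okun's law: output gap = -β × (u - u*).
-11.20 = -β × (8.85 - 4.37) = -β × 4.48, so β = 11.2/4.48 = 2.50.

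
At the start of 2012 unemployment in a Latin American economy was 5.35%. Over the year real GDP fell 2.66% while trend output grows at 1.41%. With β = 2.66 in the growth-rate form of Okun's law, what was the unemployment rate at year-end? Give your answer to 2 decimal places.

Growth-rate Okun's law: g_Y = g_Y* - β × Δu, so Δu = (g_Y* - g_Y)/β.
Δu = (1.41 + 2.66)/2.66 = 4.07/2.66 = 1.53 percentage points.
Year-end unemployment = 5.35 + 1.53 = 6.88%.

6.88%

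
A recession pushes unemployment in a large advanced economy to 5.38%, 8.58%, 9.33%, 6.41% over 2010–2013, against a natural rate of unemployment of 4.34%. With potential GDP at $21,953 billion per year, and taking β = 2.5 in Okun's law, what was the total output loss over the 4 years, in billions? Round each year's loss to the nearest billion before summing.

$6,773 billion

Year 2010: gap = -2.5 × (5.38 - 4.34) = -2.6%, loss ≈ 21953 × 2.6/100 ≈ 571.
Year 2011: gap = -2.5 × (8.58 - 4.34) = -10.6%, loss ≈ 21953 × 10.6/100 ≈ 2327.
Year 2012: gap = -2.5 × (9.33 - 4.34) = -12.475%, loss ≈ 21953 × 12.475/100 ≈ 2739.
Year 2013: gap = -2.5 × (6.41 - 4.34) = -5.175%, loss ≈ 21953 × 5.175/100 ≈ 1136.
Total lost output = 571 + 2327 + 2739 + 1136 = 6773 billion.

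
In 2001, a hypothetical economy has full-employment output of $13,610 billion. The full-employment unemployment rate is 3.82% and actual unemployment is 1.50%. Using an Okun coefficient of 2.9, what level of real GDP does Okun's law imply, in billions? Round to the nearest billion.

$14,526 billion

Unemployment gap = 1.5 - 3.82 = -2.32 points, so the output gap is -2.9 × (-2.32) = 6.728%.
Actual GDP = 13610 × (1 + 6.728/100) = 13610 × 1.06728 ≈ 14526 billion.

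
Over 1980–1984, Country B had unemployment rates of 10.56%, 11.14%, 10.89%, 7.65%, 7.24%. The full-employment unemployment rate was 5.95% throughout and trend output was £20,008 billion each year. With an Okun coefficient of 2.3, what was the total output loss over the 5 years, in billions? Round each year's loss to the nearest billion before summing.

Year 1980: gap = -2.3 × (10.56 - 5.95) = -10.603%, loss ≈ 20008 × 10.603/100 ≈ 2121.
Year 1981: gap = -2.3 × (11.14 - 5.95) = -11.937%, loss ≈ 20008 × 11.937/100 ≈ 2388.
Year 1982: gap = -2.3 × (10.89 - 5.95) = -11.362%, loss ≈ 20008 × 11.362/100 ≈ 2273.
Year 1983: gap = -2.3 × (7.65 - 5.95) = -3.91%, loss ≈ 20008 × 3.91/100 ≈ 782.
Year 1984: gap = -2.3 × (7.24 - 5.95) = -2.967%, loss ≈ 20008 × 2.967/100 ≈ 594.
Total lost output = 2121 + 2388 + 2273 + 782 + 594 = 8158 billion.

£8,158 billion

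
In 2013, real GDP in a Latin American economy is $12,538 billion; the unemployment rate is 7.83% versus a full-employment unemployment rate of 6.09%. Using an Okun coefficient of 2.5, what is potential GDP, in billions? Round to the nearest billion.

Unemployment gap = 7.83 - 6.09 = 1.74 points, so output gap = -2.5 × 1.74 = -4.35%.
Since Y = Y* × (1 + gap/100), Y* = 12538/0.9565 ≈ 13108 billion.

$13,108 billion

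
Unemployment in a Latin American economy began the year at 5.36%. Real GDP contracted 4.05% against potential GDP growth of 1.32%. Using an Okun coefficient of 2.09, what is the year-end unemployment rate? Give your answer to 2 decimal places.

7.93%

Growth-rate Okun's law: g_Y = g_Y* - β × Δu, so Δu = (g_Y* - g_Y)/β.
Δu = (1.32 + 4.05)/2.09 = 5.37/2.09 = 2.57 percentage points.
Year-end unemployment = 5.36 + 2.57 = 7.93%.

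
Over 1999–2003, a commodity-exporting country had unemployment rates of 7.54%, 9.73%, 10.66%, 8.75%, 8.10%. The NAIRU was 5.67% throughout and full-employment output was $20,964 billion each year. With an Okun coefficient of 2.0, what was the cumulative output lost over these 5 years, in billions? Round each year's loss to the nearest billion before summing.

$6,888 billion

Year 1999: gap = -2.0 × (7.54 - 5.67) = -3.74%, loss ≈ 20964 × 3.74/100 ≈ 784.
Year 2000: gap = -2.0 × (9.73 - 5.67) = -8.12%, loss ≈ 20964 × 8.12/100 ≈ 1702.
Year 2001: gap = -2.0 × (10.66 - 5.67) = -9.98%, loss ≈ 20964 × 9.98/100 ≈ 2092.
Year 2002: gap = -2.0 × (8.75 - 5.67) = -6.16%, loss ≈ 20964 × 6.16/100 ≈ 1291.
Year 2003: gap = -2.0 × (8.1 - 5.67) = -4.86%, loss ≈ 20964 × 4.86/100 ≈ 1019.
Total lost output = 784 + 1702 + 2092 + 1291 + 1019 = 6888 billion.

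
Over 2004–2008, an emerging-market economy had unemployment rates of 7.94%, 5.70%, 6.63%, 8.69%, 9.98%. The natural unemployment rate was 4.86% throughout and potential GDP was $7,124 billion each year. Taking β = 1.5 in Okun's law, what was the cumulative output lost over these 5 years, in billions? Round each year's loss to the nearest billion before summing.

Year 2004: gap = -1.5 × (7.94 - 4.86) = -4.62%, loss ≈ 7124 × 4.62/100 ≈ 329.
Year 2005: gap = -1.5 × (5.7 - 4.86) = -1.26%, loss ≈ 7124 × 1.26/100 ≈ 90.
Year 2006: gap = -1.5 × (6.63 - 4.86) = -2.655%, loss ≈ 7124 × 2.655/100 ≈ 189.
Year 2007: gap = -1.5 × (8.69 - 4.86) = -5.745%, loss ≈ 7124 × 5.745/100 ≈ 409.
Year 2008: gap = -1.5 × (9.98 - 4.86) = -7.68%, loss ≈ 7124 × 7.68/100 ≈ 547.
Total lost output = 329 + 90 + 189 + 409 + 547 = 1564 billion.

$1,564 billion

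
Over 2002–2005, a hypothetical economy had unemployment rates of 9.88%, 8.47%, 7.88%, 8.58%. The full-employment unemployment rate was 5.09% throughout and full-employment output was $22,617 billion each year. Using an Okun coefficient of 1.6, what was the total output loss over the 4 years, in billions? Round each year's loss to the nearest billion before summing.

$5,229 billion

Year 2002: gap = -1.6 × (9.88 - 5.09) = -7.664%, loss ≈ 22617 × 7.664/100 ≈ 1733.
Year 2003: gap = -1.6 × (8.47 - 5.09) = -5.408%, loss ≈ 22617 × 5.408/100 ≈ 1223.
Year 2004: gap = -1.6 × (7.88 - 5.09) = -4.464%, loss ≈ 22617 × 4.464/100 ≈ 1010.
Year 2005: gap = -1.6 × (8.58 - 5.09) = -5.584%, loss ≈ 22617 × 5.584/100 ≈ 1263.
Total lost output = 1733 + 1223 + 1010 + 1263 = 5229 billion.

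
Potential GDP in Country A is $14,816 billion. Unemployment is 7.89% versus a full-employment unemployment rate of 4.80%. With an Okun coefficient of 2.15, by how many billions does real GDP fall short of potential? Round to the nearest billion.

$984 billion

Output gap = -2.15 × (7.89 - 4.8) = -2.15 × 3.09 = -6.6435%.
Actual GDP ≈ 14816 × 0.933565 ≈ 13832 billion, so the shortfall is 14816 - 13832 = 984 billion.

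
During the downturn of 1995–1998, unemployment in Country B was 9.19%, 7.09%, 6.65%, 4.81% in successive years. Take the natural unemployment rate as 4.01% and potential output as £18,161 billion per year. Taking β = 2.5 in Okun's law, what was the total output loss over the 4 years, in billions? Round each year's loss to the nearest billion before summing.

Year 1995: gap = -2.5 × (9.19 - 4.01) = -12.95%, loss ≈ 18161 × 12.95/100 ≈ 2352.
Year 1996: gap = -2.5 × (7.09 - 4.01) = -7.7%, loss ≈ 18161 × 7.7/100 ≈ 1398.
Year 1997: gap = -2.5 × (6.65 - 4.01) = -6.6%, loss ≈ 18161 × 6.6/100 ≈ 1199.
Year 1998: gap = -2.5 × (4.81 - 4.01) = -2%, loss ≈ 18161 × 2/100 ≈ 363.
Total lost output = 2352 + 1398 + 1199 + 363 = 5312 billion.

£5,312 billion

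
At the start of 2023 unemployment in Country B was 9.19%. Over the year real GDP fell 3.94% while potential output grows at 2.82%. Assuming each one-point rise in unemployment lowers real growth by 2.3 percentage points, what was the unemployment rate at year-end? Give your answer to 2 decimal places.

12.13%

Growth-rate Okun's law: g_Y = g_Y* - β × Δu, so Δu = (g_Y* - g_Y)/β.
Δu = (2.82 + 3.94)/2.3 = 6.76/2.3 = 2.94 percentage points.
Year-end unemployment = 9.19 + 2.94 = 12.13%.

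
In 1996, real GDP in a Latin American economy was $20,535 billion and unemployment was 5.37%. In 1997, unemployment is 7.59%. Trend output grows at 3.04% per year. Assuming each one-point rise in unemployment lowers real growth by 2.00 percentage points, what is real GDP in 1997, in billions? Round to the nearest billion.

$20,248 billion

Δu = 7.59 - 5.37 = 2.22 points.
Okun's law (growth form): g_Y = g_Y* - β × Δu = 3.04 - 2.00 × (2.22) = 3.04 - 4.44 = -1.4%.
Real GDP in the next year = 20535 × (1 - 1.4/100) = 20535 × 0.986 ≈ 20248 billion.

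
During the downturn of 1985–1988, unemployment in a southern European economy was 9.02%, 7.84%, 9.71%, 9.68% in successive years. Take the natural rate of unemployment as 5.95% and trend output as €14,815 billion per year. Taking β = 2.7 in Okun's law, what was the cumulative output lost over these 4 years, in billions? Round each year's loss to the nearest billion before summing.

Year 1985: gap = -2.7 × (9.02 - 5.95) = -8.289%, loss ≈ 14815 × 8.289/100 ≈ 1228.
Year 1986: gap = -2.7 × (7.84 - 5.95) = -5.103%, loss ≈ 14815 × 5.103/100 ≈ 756.
Year 1987: gap = -2.7 × (9.71 - 5.95) = -10.152%, loss ≈ 14815 × 10.152/100 ≈ 1504.
Year 1988: gap = -2.7 × (9.68 - 5.95) = -10.071%, loss ≈ 14815 × 10.071/100 ≈ 1492.
Total lost output = 1228 + 756 + 1504 + 1492 = 4980 billion.

€4,980 billion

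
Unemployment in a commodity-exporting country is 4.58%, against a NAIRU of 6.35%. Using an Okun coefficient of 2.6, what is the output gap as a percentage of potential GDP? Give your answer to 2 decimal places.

4.60%

The unemployment gap is 4.58 - 6.35 = -1.77 percentage points.
Okun's law gives an output gap of -2.6 × (-1.77) = 4.602%, i.e. 4.60% above potential.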